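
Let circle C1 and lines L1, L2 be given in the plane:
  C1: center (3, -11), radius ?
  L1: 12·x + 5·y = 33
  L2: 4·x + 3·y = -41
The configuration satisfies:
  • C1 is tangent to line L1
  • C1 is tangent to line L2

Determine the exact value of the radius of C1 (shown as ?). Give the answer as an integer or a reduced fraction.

1. [C1‖L1]  r_C1² − 16 = 0  ⇒  r_C1 = 4 (r>0 drops 1)
2. [C1‖L2]  r_C1² − 16 = 0  ⇒  r_C1 = 4 (r>0 drops 1)

4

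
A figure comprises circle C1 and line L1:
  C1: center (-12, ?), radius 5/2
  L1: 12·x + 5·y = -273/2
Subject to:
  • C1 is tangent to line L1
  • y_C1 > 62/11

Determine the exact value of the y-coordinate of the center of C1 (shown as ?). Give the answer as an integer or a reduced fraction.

1. [C1‖L1]  y_C1² − 3y_C1 − 40 = 0  ⇒  y_C1 = -5 or 8
2. given y_C1 > 62/11: keep 8

8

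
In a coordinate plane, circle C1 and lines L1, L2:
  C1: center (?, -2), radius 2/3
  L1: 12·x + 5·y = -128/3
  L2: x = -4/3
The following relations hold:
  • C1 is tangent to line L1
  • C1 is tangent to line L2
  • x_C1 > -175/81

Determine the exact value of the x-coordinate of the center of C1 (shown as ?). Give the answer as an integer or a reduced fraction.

1. [C1‖L1]  x_C1² + (49/9)x_C1 + 62/9 = 0  ⇒  x_C1 = -31/9 or -2
2. [C1‖L2]  x_C1² + (8/3)x_C1 + 4/3 = 0  ⇒  x_C1 = -2 or -2/3

-2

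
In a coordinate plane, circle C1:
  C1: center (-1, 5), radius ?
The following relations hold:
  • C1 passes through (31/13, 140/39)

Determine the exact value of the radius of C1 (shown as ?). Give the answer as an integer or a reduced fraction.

1. [C1∋P]  r_C1² − 121/9 = 0  ⇒  r_C1 = 11/3 (r>0 drops 1)

11/3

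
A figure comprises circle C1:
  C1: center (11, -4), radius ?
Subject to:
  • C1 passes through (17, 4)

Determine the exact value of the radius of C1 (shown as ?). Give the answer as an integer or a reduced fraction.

10

1. [C1∋P]  r_C1² − 100 = 0  ⇒  r_C1 = 10 (r>0 drops 1)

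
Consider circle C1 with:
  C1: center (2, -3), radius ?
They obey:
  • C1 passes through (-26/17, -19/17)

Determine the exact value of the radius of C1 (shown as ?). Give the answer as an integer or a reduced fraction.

1. [C1∋P]  r_C1² − 16 = 0  ⇒  r_C1 = 4 (r>0 drops 1)

4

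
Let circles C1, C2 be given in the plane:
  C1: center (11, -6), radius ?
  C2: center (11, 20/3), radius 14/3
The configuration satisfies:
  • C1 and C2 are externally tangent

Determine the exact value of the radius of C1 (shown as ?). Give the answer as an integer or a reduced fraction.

1. [ext C1·C2]  r_C1² + (28/3)r_C1 − 416/3 = 0  ⇒  r_C1 = 8 (r>0 drops 1)

8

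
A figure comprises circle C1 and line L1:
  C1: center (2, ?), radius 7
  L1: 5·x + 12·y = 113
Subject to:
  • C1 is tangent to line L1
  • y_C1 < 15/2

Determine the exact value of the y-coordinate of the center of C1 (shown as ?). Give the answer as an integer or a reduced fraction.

1. [C1‖L1]  y_C1² − (103/6)y_C1 + 97/6 = 0  ⇒  y_C1 = 1 or 97/6
2. given y_C1 < 15/2: keep 1

1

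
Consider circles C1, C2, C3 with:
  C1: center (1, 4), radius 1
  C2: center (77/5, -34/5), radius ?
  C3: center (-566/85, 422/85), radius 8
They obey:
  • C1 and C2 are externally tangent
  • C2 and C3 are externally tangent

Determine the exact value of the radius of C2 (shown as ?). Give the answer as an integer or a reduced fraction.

17

1. [ext C1·C2]  r_C2² + 2r_C2 − 323 = 0  ⇒  r_C2 = 17 (r>0 drops 1)
2. [ext C2·C3]  r_C2² + 16r_C2 − 561 = 0  ⇒  r_C2 = 17 (r>0 drops 1)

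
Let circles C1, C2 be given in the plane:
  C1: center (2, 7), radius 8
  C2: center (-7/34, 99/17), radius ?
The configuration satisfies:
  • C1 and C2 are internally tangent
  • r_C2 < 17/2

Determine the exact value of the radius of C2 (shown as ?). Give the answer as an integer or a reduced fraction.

1. [int C1,C2]  r_C2² − 16r_C2 + 231/4 = 0  ⇒  r_C2 = 11/2 or 21/2
2. given r_C2 < 17/2: keep 11/2

11/2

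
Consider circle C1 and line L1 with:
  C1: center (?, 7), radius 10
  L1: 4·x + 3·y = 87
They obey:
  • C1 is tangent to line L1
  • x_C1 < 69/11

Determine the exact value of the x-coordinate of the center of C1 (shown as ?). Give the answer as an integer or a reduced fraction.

1. [C1‖L1]  x_C1² − 33x_C1 + 116 = 0  ⇒  x_C1 = 4 or 29
2. given x_C1 < 69/11: keep 4

4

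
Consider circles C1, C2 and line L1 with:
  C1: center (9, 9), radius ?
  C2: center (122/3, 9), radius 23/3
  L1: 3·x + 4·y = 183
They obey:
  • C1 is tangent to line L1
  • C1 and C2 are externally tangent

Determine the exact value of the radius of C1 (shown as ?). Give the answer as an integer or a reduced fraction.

1. [C1‖L1]  r_C1² − 576 = 0  ⇒  r_C1 = 24 (r>0 drops 1)
2. [ext C1·C2]  r_C1² + (46/3)r_C1 − 944 = 0  ⇒  r_C1 = 24 (r>0 drops 1)

24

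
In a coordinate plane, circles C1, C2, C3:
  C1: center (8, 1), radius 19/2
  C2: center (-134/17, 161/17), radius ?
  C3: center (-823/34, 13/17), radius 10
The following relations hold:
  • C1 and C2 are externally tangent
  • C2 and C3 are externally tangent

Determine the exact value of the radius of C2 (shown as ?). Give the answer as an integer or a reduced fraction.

1. [ext C1·C2]  r_C2² + 19r_C2 − 935/4 = 0  ⇒  r_C2 = 17/2 (r>0 drops 1)
2. [ext C2·C3]  r_C2² + 20r_C2 − 969/4 = 0  ⇒  r_C2 = 17/2 (r>0 drops 1)

17/2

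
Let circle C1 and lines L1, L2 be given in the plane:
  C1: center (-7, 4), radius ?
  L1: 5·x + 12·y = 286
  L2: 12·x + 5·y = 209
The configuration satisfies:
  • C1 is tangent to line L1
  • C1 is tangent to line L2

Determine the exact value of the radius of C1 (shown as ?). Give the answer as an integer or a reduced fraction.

21

1. [C1‖L1]  r_C1² − 441 = 0  ⇒  r_C1 = 21 (r>0 drops 1)
2. [C1‖L2]  r_C1² − 441 = 0  ⇒  r_C1 = 21 (r>0 drops 1)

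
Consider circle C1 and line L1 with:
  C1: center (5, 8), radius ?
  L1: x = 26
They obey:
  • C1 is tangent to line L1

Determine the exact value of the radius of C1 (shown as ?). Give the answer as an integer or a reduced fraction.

21

1. [C1‖L1]  r_C1² − 441 = 0  ⇒  r_C1 = 21 (r>0 drops 1)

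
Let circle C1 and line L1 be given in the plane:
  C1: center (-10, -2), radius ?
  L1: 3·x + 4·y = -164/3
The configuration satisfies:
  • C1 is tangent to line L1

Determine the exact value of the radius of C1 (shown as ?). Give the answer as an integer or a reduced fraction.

1. [C1‖L1]  r_C1² − 100/9 = 0  ⇒  r_C1 = 10/3 (r>0 drops 1)

10/3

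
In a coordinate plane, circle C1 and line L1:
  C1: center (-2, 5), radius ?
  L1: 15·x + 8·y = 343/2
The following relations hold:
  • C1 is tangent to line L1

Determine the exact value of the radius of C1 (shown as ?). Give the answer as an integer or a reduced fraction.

1. [C1‖L1]  r_C1² − 361/4 = 0  ⇒  r_C1 = 19/2 (r>0 drops 1)

19/2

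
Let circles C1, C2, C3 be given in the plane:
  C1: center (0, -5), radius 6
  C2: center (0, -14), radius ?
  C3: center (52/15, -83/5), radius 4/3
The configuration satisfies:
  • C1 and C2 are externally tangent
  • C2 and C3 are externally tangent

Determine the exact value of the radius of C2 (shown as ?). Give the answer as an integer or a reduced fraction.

1. [ext C1·C2]  r_C2² + 12r_C2 − 45 = 0  ⇒  r_C2 = 3 (r>0 drops 1)
2. [ext C2·C3]  r_C2² + (8/3)r_C2 − 17 = 0  ⇒  r_C2 = 3 (r>0 drops 1)

3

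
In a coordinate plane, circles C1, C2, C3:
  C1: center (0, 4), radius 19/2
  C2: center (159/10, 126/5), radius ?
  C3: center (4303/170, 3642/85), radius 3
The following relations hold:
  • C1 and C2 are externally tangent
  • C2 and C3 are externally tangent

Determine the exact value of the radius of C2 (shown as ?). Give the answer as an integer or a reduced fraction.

17

1. [ext C1·C2]  r_C2² + 19r_C2 − 612 = 0  ⇒  r_C2 = 17 (r>0 drops 1)
2. [ext C2·C3]  r_C2² + 6r_C2 − 391 = 0  ⇒  r_C2 = 17 (r>0 drops 1)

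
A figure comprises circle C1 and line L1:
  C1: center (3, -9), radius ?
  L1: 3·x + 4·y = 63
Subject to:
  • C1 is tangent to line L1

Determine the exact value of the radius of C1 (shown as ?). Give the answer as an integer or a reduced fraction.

1. [C1‖L1]  r_C1² − 324 = 0  ⇒  r_C1 = 18 (r>0 drops 1)

18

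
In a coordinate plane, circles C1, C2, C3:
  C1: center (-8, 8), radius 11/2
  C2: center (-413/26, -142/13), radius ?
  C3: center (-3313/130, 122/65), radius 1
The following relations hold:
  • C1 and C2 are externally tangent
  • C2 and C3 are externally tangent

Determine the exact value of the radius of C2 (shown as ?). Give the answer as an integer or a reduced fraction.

1. [ext C1·C2]  r_C2² + 11r_C2 − 390 = 0  ⇒  r_C2 = 15 (r>0 drops 1)
2. [ext C2·C3]  r_C2² + 2r_C2 − 255 = 0  ⇒  r_C2 = 15 (r>0 drops 1)

15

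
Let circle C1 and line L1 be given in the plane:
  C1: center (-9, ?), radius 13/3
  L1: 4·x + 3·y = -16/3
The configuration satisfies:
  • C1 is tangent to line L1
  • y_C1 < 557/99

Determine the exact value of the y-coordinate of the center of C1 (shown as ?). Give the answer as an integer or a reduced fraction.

1. [C1‖L1]  y_C1² − (184/9)y_C1 + 157/3 = 0  ⇒  y_C1 = 3 or 157/9
2. given y_C1 < 557/99: keep 3

3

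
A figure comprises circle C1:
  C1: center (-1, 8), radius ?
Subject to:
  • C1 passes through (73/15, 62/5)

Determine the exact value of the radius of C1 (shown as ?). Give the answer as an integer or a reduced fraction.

22/3

1. [C1∋P]  r_C1² − 484/9 = 0  ⇒  r_C1 = 22/3 (r>0 drops 1)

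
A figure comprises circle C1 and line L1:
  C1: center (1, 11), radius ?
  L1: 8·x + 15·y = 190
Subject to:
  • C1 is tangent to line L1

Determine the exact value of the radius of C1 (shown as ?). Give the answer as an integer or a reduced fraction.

1

1. [C1‖L1]  r_C1² − 1 = 0  ⇒  r_C1 = 1 (r>0 drops 1)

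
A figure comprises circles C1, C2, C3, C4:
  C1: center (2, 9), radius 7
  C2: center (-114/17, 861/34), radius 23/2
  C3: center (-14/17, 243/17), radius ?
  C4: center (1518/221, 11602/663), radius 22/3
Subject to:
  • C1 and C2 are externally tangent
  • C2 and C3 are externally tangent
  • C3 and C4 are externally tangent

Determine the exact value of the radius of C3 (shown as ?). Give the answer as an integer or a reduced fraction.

1. [ext C2·C3]  r_C3² + 23r_C3 − 24 = 0  ⇒  r_C3 = 1 (r>0 drops 1)
2. [ext C3·C4]  r_C3² + (44/3)r_C3 − 47/3 = 0  ⇒  r_C3 = 1 (r>0 drops 1)

1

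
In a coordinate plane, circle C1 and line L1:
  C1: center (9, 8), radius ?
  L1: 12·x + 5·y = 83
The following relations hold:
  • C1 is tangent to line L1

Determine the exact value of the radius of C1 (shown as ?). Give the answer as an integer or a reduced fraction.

1. [C1‖L1]  r_C1² − 25 = 0  ⇒  r_C1 = 5 (r>0 drops 1)

5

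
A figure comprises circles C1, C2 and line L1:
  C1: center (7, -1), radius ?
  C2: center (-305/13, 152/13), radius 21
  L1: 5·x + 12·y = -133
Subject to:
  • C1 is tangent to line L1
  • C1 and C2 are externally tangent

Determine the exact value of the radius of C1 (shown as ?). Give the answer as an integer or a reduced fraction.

12

1. [C1‖L1]  r_C1² − 144 = 0  ⇒  r_C1 = 12 (r>0 drops 1)
2. [ext C1·C2]  r_C1² + 42r_C1 − 648 = 0  ⇒  r_C1 = 12 (r>0 drops 1)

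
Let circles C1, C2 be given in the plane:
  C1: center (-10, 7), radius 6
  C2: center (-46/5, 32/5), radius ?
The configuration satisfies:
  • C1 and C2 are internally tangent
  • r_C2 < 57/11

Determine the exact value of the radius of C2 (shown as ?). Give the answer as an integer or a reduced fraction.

5

1. [int C1,C2]  r_C2² − 12r_C2 + 35 = 0  ⇒  r_C2 = 5 or 7
2. given r_C2 < 57/11: keep 5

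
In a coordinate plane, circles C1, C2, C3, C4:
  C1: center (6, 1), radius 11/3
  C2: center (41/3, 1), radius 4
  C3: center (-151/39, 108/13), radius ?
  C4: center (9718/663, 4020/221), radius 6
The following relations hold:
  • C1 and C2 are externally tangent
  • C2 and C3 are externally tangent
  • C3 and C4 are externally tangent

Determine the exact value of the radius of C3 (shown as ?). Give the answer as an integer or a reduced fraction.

15

1. [ext C2·C3]  r_C3² + 8r_C3 − 345 = 0  ⇒  r_C3 = 15 (r>0 drops 1)
2. [ext C3·C4]  r_C3² + 12r_C3 − 405 = 0  ⇒  r_C3 = 15 (r>0 drops 1)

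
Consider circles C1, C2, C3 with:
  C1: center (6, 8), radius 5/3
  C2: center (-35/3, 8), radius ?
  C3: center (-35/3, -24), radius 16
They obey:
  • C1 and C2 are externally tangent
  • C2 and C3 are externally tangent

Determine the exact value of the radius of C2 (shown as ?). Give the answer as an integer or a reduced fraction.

16

1. [ext C1·C2]  r_C2² + (10/3)r_C2 − 928/3 = 0  ⇒  r_C2 = 16 (r>0 drops 1)
2. [ext C2·C3]  r_C2² + 32r_C2 − 768 = 0  ⇒  r_C2 = 16 (r>0 drops 1)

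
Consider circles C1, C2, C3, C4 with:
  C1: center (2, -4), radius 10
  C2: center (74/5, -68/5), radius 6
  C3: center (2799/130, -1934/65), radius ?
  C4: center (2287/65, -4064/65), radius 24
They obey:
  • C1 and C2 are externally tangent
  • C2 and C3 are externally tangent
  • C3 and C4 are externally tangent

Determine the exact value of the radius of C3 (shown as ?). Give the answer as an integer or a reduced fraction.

1. [ext C2·C3]  r_C3² + 12r_C3 − 1081/4 = 0  ⇒  r_C3 = 23/2 (r>0 drops 1)
2. [ext C3·C4]  r_C3² + 48r_C3 − 2737/4 = 0  ⇒  r_C3 = 23/2 (r>0 drops 1)

23/2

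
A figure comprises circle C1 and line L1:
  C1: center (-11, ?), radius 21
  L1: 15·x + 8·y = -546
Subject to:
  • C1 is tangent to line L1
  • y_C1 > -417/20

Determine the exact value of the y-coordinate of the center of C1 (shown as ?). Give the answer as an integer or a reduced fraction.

1. [C1‖L1]  y_C1² + (381/4)y_C1 + 1107/4 = 0  ⇒  y_C1 = -369/4 or -3
2. given y_C1 > -417/20: keep -3

-3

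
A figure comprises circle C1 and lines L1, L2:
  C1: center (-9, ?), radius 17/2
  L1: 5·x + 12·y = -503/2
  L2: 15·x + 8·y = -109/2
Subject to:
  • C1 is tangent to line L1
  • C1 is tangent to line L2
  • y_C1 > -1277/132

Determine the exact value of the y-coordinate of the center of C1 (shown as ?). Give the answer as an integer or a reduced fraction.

1. [C1‖L1]  y_C1² + (413/12)y_C1 + 634/3 = 0  ⇒  y_C1 = -317/12 or -8
2. [C1‖L2]  y_C1² − (161/8)y_C1 − 225 = 0  ⇒  y_C1 = -8 or 225/8

-8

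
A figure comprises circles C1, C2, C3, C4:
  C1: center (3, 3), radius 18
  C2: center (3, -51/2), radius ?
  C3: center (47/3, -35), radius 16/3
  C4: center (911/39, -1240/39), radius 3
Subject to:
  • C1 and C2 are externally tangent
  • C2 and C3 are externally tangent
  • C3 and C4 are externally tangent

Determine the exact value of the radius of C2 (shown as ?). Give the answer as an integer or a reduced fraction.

1. [ext C1·C2]  r_C2² + 36r_C2 − 1953/4 = 0  ⇒  r_C2 = 21/2 (r>0 drops 1)
2. [ext C2·C3]  r_C2² + (32/3)r_C2 − 889/4 = 0  ⇒  r_C2 = 21/2 (r>0 drops 1)

21/2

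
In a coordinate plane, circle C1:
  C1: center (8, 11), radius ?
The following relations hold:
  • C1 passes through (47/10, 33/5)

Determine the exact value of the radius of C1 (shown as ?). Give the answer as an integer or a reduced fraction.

1. [C1∋P]  r_C1² − 121/4 = 0  ⇒  r_C1 = 11/2 (r>0 drops 1)

11/2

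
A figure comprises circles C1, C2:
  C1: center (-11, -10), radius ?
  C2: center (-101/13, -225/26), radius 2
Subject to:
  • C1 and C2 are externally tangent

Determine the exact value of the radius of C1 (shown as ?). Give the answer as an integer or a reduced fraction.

1. [ext C1·C2]  r_C1² + 4r_C1 − 33/4 = 0  ⇒  r_C1 = 3/2 (r>0 drops 1)

3/2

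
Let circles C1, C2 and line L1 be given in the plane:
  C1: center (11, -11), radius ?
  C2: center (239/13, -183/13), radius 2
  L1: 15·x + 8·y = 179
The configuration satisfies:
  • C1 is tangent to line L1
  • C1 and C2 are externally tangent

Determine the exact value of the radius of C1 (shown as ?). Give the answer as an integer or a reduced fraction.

1. [C1‖L1]  r_C1² − 36 = 0  ⇒  r_C1 = 6 (r>0 drops 1)
2. [ext C1·C2]  r_C1² + 4r_C1 − 60 = 0  ⇒  r_C1 = 6 (r>0 drops 1)

6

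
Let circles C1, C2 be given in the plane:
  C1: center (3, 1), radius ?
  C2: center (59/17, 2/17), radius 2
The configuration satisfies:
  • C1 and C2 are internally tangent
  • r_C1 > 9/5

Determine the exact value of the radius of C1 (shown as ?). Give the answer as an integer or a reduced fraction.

3

1. [int C1,C2]  r_C1² − 4r_C1 + 3 = 0  ⇒  r_C1 = 1 or 3
2. given r_C1 > 9/5: keep 3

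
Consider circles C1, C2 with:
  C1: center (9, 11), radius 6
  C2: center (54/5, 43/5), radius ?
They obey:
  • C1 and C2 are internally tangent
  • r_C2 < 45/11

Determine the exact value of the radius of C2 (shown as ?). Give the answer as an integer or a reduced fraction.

1. [int C1,C2]  r_C2² − 12r_C2 + 27 = 0  ⇒  r_C2 = 3 or 9
2. given r_C2 < 45/11: keep 3

3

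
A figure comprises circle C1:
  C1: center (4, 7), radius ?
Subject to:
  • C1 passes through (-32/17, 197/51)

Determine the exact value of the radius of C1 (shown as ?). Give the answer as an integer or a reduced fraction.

20/3

1. [C1∋P]  r_C1² − 400/9 = 0  ⇒  r_C1 = 20/3 (r>0 drops 1)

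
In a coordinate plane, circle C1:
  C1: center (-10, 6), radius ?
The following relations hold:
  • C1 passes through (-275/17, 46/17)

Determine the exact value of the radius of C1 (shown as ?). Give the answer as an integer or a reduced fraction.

1. [C1∋P]  r_C1² − 49 = 0  ⇒  r_C1 = 7 (r>0 drops 1)

7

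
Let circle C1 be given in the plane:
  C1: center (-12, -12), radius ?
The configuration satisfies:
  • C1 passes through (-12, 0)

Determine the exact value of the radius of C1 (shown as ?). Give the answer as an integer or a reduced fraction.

1. [C1∋P]  r_C1² − 144 = 0  ⇒  r_C1 = 12 (r>0 drops 1)

12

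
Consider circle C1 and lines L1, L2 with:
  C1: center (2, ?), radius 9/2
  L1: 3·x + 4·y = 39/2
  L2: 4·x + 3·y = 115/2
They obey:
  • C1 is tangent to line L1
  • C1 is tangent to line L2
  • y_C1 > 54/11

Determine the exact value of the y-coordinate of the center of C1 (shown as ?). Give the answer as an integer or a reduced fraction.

1. [C1‖L1]  y_C1² − (27/4)y_C1 − 81/4 = 0  ⇒  y_C1 = -9/4 or 9
2. [C1‖L2]  y_C1² − 33y_C1 + 216 = 0  ⇒  y_C1 = 9 or 24

9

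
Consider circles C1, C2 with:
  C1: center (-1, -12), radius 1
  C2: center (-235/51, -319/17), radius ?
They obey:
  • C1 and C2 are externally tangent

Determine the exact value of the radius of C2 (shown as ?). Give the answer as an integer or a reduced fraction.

20/3

1. [ext C1·C2]  r_C2² + 2r_C2 − 520/9 = 0  ⇒  r_C2 = 20/3 (r>0 drops 1)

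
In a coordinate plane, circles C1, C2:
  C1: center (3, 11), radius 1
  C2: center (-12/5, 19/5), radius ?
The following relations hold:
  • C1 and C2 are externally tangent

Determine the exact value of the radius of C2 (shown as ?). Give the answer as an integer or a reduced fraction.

8

1. [ext C1·C2]  r_C2² + 2r_C2 − 80 = 0  ⇒  r_C2 = 8 (r>0 drops 1)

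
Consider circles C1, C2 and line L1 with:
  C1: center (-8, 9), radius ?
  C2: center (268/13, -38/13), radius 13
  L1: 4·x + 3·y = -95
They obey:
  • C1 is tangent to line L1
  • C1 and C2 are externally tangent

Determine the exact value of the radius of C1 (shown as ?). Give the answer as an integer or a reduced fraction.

1. [C1‖L1]  r_C1² − 324 = 0  ⇒  r_C1 = 18 (r>0 drops 1)
2. [ext C1·C2]  r_C1² + 26r_C1 − 792 = 0  ⇒  r_C1 = 18 (r>0 drops 1)

18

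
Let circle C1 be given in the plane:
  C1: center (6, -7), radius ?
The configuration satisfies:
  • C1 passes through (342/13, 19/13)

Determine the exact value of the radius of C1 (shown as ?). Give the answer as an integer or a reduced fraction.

1. [C1∋P]  r_C1² − 484 = 0  ⇒  r_C1 = 22 (r>0 drops 1)

22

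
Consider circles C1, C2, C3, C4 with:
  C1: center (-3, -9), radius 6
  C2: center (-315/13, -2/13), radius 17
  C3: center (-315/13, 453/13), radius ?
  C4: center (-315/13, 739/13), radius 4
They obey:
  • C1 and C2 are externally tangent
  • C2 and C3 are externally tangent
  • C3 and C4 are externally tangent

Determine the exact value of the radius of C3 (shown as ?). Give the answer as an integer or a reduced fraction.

1. [ext C2·C3]  r_C3² + 34r_C3 − 936 = 0  ⇒  r_C3 = 18 (r>0 drops 1)
2. [ext C3·C4]  r_C3² + 8r_C3 − 468 = 0  ⇒  r_C3 = 18 (r>0 drops 1)

18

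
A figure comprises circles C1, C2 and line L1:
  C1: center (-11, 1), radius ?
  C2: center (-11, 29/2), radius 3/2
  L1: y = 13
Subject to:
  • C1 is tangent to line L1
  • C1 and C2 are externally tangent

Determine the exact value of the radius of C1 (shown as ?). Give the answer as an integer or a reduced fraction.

12

1. [C1‖L1]  r_C1² − 144 = 0  ⇒  r_C1 = 12 (r>0 drops 1)
2. [ext C1·C2]  r_C1² + 3r_C1 − 180 = 0  ⇒  r_C1 = 12 (r>0 drops 1)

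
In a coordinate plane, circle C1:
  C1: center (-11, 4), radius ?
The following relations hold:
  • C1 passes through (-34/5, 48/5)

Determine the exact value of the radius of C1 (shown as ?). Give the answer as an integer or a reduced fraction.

1. [C1∋P]  r_C1² − 49 = 0  ⇒  r_C1 = 7 (r>0 drops 1)

7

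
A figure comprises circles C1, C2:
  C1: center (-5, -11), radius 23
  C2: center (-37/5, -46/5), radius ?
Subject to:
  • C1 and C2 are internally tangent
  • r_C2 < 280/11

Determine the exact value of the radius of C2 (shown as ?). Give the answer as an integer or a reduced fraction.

1. [int C1,C2]  r_C2² − 46r_C2 + 520 = 0  ⇒  r_C2 = 20 or 26
2. given r_C2 < 280/11: keep 20

20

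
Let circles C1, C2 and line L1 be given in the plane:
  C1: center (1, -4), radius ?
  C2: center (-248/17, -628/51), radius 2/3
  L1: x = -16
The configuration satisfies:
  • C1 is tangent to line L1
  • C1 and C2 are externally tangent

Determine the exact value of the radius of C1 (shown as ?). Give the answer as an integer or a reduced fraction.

17

1. [C1‖L1]  r_C1² − 289 = 0  ⇒  r_C1 = 17 (r>0 drops 1)
2. [ext C1·C2]  r_C1² + (4/3)r_C1 − 935/3 = 0  ⇒  r_C1 = 17 (r>0 drops 1)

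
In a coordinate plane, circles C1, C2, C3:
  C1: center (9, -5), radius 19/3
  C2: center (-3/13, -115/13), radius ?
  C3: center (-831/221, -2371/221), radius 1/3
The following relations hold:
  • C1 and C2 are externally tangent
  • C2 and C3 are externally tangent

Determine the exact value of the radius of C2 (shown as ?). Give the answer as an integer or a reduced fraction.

11/3

1. [ext C1·C2]  r_C2² + (38/3)r_C2 − 539/9 = 0  ⇒  r_C2 = 11/3 (r>0 drops 1)
2. [ext C2·C3]  r_C2² + (2/3)r_C2 − 143/9 = 0  ⇒  r_C2 = 11/3 (r>0 drops 1)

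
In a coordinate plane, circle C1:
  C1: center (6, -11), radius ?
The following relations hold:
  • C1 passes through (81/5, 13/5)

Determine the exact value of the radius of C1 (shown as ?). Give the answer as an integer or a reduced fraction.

1. [C1∋P]  r_C1² − 289 = 0  ⇒  r_C1 = 17 (r>0 drops 1)

17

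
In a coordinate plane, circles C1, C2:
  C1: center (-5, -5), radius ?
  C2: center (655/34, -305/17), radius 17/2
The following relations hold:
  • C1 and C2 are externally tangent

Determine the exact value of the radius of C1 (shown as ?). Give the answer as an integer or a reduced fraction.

1. [ext C1·C2]  r_C1² + 17r_C1 − 684 = 0  ⇒  r_C1 = 19 (r>0 drops 1)

19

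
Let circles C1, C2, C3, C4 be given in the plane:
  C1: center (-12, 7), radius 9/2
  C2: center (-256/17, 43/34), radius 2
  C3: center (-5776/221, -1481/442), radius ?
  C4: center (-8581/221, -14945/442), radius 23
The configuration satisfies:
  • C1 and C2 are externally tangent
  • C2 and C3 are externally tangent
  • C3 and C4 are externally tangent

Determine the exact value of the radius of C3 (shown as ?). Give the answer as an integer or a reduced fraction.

1. [ext C2·C3]  r_C3² + 4r_C3 − 140 = 0  ⇒  r_C3 = 10 (r>0 drops 1)
2. [ext C3·C4]  r_C3² + 46r_C3 − 560 = 0  ⇒  r_C3 = 10 (r>0 drops 1)

10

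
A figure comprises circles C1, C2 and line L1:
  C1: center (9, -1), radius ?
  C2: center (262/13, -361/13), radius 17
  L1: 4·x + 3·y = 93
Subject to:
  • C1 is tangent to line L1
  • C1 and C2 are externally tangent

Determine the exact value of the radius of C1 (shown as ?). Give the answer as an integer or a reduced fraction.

1. [C1‖L1]  r_C1² − 144 = 0  ⇒  r_C1 = 12 (r>0 drops 1)
2. [ext C1·C2]  r_C1² + 34r_C1 − 552 = 0  ⇒  r_C1 = 12 (r>0 drops 1)

12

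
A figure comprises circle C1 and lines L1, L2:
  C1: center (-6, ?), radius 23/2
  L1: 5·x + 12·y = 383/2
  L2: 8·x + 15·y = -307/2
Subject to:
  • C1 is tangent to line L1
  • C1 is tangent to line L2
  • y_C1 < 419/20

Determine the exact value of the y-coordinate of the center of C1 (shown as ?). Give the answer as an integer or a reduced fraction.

1. [C1‖L1]  y_C1² − (443/12)y_C1 + 371/2 = 0  ⇒  y_C1 = 6 or 371/12
2. [C1‖L2]  y_C1² + (211/15)y_C1 − 602/5 = 0  ⇒  y_C1 = -301/15 or 6

6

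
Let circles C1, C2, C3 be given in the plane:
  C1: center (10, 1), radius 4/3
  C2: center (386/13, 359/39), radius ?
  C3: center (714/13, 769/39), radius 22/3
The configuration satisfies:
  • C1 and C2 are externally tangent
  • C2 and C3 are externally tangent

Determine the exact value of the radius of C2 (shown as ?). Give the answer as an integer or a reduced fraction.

20

1. [ext C1·C2]  r_C2² + (8/3)r_C2 − 1360/3 = 0  ⇒  r_C2 = 20 (r>0 drops 1)
2. [ext C2·C3]  r_C2² + (44/3)r_C2 − 2080/3 = 0  ⇒  r_C2 = 20 (r>0 drops 1)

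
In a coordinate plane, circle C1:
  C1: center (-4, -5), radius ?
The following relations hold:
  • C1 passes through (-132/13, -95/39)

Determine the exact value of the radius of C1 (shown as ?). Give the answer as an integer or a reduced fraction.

1. [C1∋P]  r_C1² − 400/9 = 0  ⇒  r_C1 = 20/3 (r>0 drops 1)

20/3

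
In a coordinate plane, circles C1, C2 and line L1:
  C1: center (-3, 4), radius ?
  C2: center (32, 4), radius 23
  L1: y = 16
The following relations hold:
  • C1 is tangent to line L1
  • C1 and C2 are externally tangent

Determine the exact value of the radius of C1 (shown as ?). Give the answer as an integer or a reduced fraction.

12

1. [C1‖L1]  r_C1² − 144 = 0  ⇒  r_C1 = 12 (r>0 drops 1)
2. [ext C1·C2]  r_C1² + 46r_C1 − 696 = 0  ⇒  r_C1 = 12 (r>0 drops 1)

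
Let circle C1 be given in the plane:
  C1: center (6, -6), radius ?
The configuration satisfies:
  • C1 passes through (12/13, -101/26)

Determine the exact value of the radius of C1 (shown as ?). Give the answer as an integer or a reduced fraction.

11/2

1. [C1∋P]  r_C1² − 121/4 = 0  ⇒  r_C1 = 11/2 (r>0 drops 1)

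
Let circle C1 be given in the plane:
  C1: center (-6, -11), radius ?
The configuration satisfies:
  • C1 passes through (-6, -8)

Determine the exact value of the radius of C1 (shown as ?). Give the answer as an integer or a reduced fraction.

3

1. [C1∋P]  r_C1² − 9 = 0  ⇒  r_C1 = 3 (r>0 drops 1)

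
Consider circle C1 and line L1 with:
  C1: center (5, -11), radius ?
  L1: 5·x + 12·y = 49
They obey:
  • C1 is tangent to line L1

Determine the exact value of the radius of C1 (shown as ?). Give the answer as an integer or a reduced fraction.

12

1. [C1‖L1]  r_C1² − 144 = 0  ⇒  r_C1 = 12 (r>0 drops 1)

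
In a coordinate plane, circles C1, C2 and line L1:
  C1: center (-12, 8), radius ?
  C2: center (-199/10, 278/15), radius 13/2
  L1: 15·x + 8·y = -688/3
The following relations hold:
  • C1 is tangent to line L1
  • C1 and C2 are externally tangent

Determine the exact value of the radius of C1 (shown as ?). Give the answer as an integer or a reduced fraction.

1. [C1‖L1]  r_C1² − 400/9 = 0  ⇒  r_C1 = 20/3 (r>0 drops 1)
2. [ext C1·C2]  r_C1² + 13r_C1 − 1180/9 = 0  ⇒  r_C1 = 20/3 (r>0 drops 1)

20/3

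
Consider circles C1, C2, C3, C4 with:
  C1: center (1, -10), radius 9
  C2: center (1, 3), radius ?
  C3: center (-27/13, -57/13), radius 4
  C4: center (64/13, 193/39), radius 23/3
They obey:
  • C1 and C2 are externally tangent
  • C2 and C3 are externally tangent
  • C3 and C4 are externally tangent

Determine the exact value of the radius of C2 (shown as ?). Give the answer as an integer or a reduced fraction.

1. [ext C1·C2]  r_C2² + 18r_C2 − 88 = 0  ⇒  r_C2 = 4 (r>0 drops 1)
2. [ext C2·C3]  r_C2² + 8r_C2 − 48 = 0  ⇒  r_C2 = 4 (r>0 drops 1)

4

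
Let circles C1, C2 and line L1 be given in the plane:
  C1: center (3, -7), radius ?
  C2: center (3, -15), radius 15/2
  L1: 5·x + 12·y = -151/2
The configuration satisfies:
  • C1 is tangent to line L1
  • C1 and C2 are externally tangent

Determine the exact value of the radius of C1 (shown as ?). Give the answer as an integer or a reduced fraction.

1/2

1. [C1‖L1]  r_C1² − 1/4 = 0  ⇒  r_C1 = 1/2 (r>0 drops 1)
2. [ext C1·C2]  r_C1² + 15r_C1 − 31/4 = 0  ⇒  r_C1 = 1/2 (r>0 drops 1)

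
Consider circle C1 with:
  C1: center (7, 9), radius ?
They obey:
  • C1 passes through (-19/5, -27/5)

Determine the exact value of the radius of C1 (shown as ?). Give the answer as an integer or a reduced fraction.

18

1. [C1∋P]  r_C1² − 324 = 0  ⇒  r_C1 = 18 (r>0 drops 1)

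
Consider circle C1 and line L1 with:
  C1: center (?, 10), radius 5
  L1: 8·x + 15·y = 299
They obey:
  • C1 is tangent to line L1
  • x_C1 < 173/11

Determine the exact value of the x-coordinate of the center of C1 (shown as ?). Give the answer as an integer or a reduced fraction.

1. [C1‖L1]  x_C1² − (149/4)x_C1 + 234 = 0  ⇒  x_C1 = 8 or 117/4
2. given x_C1 < 173/11: keep 8

8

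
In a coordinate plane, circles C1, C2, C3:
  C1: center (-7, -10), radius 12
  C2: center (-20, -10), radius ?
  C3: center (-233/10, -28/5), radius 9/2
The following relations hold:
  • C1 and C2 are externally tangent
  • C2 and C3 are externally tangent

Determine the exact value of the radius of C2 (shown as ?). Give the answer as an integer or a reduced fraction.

1. [ext C1·C2]  r_C2² + 24r_C2 − 25 = 0  ⇒  r_C2 = 1 (r>0 drops 1)
2. [ext C2·C3]  r_C2² + 9r_C2 − 10 = 0  ⇒  r_C2 = 1 (r>0 drops 1)

1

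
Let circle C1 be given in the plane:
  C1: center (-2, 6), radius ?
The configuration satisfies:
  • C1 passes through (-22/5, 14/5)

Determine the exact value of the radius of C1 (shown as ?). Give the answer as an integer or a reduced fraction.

1. [C1∋P]  r_C1² − 16 = 0  ⇒  r_C1 = 4 (r>0 drops 1)

4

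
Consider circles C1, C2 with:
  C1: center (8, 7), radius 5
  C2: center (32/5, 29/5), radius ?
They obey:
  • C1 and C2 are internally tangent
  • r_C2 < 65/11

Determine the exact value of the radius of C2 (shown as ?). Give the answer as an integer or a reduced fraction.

1. [int C1,C2]  r_C2² − 10r_C2 + 21 = 0  ⇒  r_C2 = 3 or 7
2. given r_C2 < 65/11: keep 3

3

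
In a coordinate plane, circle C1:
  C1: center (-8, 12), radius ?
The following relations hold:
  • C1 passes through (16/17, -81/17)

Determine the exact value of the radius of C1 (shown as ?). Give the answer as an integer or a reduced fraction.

19

1. [C1∋P]  r_C1² − 361 = 0  ⇒  r_C1 = 19 (r>0 drops 1)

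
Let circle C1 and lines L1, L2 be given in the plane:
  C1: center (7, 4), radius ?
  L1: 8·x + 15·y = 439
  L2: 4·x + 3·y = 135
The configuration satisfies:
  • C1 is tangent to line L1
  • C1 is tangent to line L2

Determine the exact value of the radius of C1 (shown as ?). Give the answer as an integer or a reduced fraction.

1. [C1‖L1]  r_C1² − 361 = 0  ⇒  r_C1 = 19 (r>0 drops 1)
2. [C1‖L2]  r_C1² − 361 = 0  ⇒  r_C1 = 19 (r>0 drops 1)

19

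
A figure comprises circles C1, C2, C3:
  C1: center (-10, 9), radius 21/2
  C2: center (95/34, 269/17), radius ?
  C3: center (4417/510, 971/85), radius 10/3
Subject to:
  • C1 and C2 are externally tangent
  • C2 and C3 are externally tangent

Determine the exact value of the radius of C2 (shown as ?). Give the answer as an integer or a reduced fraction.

4

1. [ext C1·C2]  r_C2² + 21r_C2 − 100 = 0  ⇒  r_C2 = 4 (r>0 drops 1)
2. [ext C2·C3]  r_C2² + (20/3)r_C2 − 128/3 = 0  ⇒  r_C2 = 4 (r>0 drops 1)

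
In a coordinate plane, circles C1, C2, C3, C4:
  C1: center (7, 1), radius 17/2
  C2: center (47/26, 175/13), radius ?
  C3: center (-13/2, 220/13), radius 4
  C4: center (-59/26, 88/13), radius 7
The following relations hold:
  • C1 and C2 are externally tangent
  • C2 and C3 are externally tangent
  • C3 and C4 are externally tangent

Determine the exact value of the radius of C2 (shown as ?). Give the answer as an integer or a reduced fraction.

1. [ext C1·C2]  r_C2² + 17r_C2 − 110 = 0  ⇒  r_C2 = 5 (r>0 drops 1)
2. [ext C2·C3]  r_C2² + 8r_C2 − 65 = 0  ⇒  r_C2 = 5 (r>0 drops 1)

5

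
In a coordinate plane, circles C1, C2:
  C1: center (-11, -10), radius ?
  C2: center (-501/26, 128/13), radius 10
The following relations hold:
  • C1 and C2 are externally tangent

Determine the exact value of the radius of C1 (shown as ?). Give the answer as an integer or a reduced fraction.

23/2

1. [ext C1·C2]  r_C1² + 20r_C1 − 1449/4 = 0  ⇒  r_C1 = 23/2 (r>0 drops 1)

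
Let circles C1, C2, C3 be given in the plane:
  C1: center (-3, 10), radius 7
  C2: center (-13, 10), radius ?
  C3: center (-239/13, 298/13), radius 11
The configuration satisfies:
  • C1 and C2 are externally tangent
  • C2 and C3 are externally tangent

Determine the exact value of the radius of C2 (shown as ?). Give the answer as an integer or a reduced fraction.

3

1. [ext C1·C2]  r_C2² + 14r_C2 − 51 = 0  ⇒  r_C2 = 3 (r>0 drops 1)
2. [ext C2·C3]  r_C2² + 22r_C2 − 75 = 0  ⇒  r_C2 = 3 (r>0 drops 1)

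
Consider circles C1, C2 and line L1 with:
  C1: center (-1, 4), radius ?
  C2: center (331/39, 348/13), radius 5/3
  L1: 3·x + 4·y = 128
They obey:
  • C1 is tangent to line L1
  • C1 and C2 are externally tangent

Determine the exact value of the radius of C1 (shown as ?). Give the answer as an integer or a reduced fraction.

23

1. [C1‖L1]  r_C1² − 529 = 0  ⇒  r_C1 = 23 (r>0 drops 1)
2. [ext C1·C2]  r_C1² + (10/3)r_C1 − 1817/3 = 0  ⇒  r_C1 = 23 (r>0 drops 1)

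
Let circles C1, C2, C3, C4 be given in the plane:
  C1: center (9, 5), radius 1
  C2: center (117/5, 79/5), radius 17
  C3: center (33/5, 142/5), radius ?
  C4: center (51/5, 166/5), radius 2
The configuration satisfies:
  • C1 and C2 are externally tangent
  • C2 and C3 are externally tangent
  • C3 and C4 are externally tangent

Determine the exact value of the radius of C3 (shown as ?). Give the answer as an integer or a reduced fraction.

4

1. [ext C2·C3]  r_C3² + 34r_C3 − 152 = 0  ⇒  r_C3 = 4 (r>0 drops 1)
2. [ext C3·C4]  r_C3² + 4r_C3 − 32 = 0  ⇒  r_C3 = 4 (r>0 drops 1)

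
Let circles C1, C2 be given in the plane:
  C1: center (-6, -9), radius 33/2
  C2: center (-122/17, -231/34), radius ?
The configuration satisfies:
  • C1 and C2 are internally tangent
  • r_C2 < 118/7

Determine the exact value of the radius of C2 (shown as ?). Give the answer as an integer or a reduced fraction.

1. [int C1,C2]  r_C2² − 33r_C2 + 266 = 0  ⇒  r_C2 = 14 or 19
2. given r_C2 < 118/7: keep 14

14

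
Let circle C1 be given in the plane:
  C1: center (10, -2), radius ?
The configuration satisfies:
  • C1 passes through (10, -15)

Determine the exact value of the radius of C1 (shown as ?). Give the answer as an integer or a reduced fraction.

1. [C1∋P]  r_C1² − 169 = 0  ⇒  r_C1 = 13 (r>0 drops 1)

13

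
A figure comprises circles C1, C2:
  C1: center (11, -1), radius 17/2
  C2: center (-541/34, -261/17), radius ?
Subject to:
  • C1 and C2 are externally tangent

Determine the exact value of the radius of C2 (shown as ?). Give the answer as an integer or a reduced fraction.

22

1. [ext C1·C2]  r_C2² + 17r_C2 − 858 = 0  ⇒  r_C2 = 22 (r>0 drops 1)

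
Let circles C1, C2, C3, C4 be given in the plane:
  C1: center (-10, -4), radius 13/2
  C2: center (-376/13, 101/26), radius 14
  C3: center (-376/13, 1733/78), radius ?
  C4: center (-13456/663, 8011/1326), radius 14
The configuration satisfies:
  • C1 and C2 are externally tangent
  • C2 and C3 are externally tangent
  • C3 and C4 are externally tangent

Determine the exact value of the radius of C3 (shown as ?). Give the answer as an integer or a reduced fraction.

1. [ext C2·C3]  r_C3² + 28r_C3 − 1261/9 = 0  ⇒  r_C3 = 13/3 (r>0 drops 1)
2. [ext C3·C4]  r_C3² + 28r_C3 − 1261/9 = 0  ⇒  r_C3 = 13/3 (r>0 drops 1)

13/3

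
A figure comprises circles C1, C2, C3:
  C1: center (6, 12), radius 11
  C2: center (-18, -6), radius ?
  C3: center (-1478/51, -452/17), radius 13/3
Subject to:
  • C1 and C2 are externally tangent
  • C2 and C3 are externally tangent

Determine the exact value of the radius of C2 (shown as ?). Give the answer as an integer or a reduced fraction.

1. [ext C1·C2]  r_C2² + 22r_C2 − 779 = 0  ⇒  r_C2 = 19 (r>0 drops 1)
2. [ext C2·C3]  r_C2² + (26/3)r_C2 − 1577/3 = 0  ⇒  r_C2 = 19 (r>0 drops 1)

19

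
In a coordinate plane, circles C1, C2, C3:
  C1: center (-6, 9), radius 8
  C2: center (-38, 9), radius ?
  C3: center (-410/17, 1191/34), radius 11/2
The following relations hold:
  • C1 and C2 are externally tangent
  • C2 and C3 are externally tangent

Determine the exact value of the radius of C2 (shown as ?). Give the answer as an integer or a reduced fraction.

1. [ext C1·C2]  r_C2² + 16r_C2 − 960 = 0  ⇒  r_C2 = 24 (r>0 drops 1)
2. [ext C2·C3]  r_C2² + 11r_C2 − 840 = 0  ⇒  r_C2 = 24 (r>0 drops 1)

24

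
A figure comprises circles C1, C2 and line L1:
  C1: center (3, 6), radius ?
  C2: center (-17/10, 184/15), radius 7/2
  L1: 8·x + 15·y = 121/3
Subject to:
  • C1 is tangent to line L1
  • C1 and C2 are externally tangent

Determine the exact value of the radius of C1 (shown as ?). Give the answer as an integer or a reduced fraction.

1. [C1‖L1]  r_C1² − 169/9 = 0  ⇒  r_C1 = 13/3 (r>0 drops 1)
2. [ext C1·C2]  r_C1² + 7r_C1 − 442/9 = 0  ⇒  r_C1 = 13/3 (r>0 drops 1)

13/3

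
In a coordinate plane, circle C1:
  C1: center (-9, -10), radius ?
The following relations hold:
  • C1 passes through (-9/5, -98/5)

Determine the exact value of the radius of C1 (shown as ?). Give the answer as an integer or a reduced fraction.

1. [C1∋P]  r_C1² − 144 = 0  ⇒  r_C1 = 12 (r>0 drops 1)

12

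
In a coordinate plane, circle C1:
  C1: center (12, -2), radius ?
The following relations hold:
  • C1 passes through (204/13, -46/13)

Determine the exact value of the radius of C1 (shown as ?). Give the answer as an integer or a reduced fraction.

1. [C1∋P]  r_C1² − 16 = 0  ⇒  r_C1 = 4 (r>0 drops 1)

4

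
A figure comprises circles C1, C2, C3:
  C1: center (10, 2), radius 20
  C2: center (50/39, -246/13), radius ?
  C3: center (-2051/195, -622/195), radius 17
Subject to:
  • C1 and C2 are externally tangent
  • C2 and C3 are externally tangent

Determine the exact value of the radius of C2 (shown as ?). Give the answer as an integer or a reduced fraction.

1. [ext C1·C2]  r_C2² + 40r_C2 − 1024/9 = 0  ⇒  r_C2 = 8/3 (r>0 drops 1)
2. [ext C2·C3]  r_C2² + 34r_C2 − 880/9 = 0  ⇒  r_C2 = 8/3 (r>0 drops 1)

8/3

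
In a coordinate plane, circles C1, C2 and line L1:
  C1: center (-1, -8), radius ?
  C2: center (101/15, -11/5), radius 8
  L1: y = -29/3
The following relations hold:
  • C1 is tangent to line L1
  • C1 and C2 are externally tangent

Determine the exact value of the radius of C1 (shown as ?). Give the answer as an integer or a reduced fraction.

1. [C1‖L1]  r_C1² − 25/9 = 0  ⇒  r_C1 = 5/3 (r>0 drops 1)
2. [ext C1·C2]  r_C1² + 16r_C1 − 265/9 = 0  ⇒  r_C1 = 5/3 (r>0 drops 1)

5/3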